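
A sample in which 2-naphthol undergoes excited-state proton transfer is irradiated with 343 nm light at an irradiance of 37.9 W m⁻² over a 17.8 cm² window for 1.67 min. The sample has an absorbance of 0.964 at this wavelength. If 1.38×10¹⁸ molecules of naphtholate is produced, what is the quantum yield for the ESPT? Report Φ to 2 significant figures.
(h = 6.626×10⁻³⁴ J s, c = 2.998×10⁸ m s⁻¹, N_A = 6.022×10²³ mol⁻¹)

Product: 1.38×10¹⁸ / 6.022×10²³ = 2.292×10⁻⁶ mol.
Photon energy at 343 nm: hc/λ = (6.626×10⁻³⁴)(2.998×10⁸)/(343×10⁻⁹) = 5.791×10⁻¹⁹ J.
Energy delivered: (37.9 W m⁻²)(17.8×10⁻⁴ m²)(100.2 s) = 6.760 J.
Photons incident: 6.760 / 5.791×10⁻¹⁹ = 1.167×10¹⁹, i.e. 1.167×10¹⁹/6.022×10²³ = 1.938×10⁻⁵ mol.
Fraction absorbed: 1 − 10^(−0.964) = 0.8914.
Photons absorbed: 0.8914 × 1.938×10⁻⁵ = 1.728×10⁻⁵ mol.
Φ = 2.292×10⁻⁶ mol / 1.728×10⁻⁵ mol photons = 0.13.

Φ = 0.13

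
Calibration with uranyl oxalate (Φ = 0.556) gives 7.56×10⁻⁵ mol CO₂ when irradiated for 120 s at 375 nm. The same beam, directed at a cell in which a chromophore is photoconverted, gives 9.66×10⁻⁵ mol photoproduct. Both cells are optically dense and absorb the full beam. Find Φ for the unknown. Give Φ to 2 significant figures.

Φ = 0.71

Photons absorbed by the actinometer: 7.56×10⁻⁵ / 0.556 = 1.360×10⁻⁴ mol.
Φ(unknown) = 9.66×10⁻⁵ / 1.360×10⁻⁴ = 0.71.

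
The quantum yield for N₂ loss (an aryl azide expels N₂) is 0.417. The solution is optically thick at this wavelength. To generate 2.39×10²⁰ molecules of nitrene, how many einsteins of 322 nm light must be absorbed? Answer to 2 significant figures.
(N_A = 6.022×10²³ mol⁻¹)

Product: 2.39×10²⁰ / 6.022×10²³ = 3.969×10⁻⁴ mol.
Photons that must be absorbed: 3.969×10⁻⁴ / 0.417 = 9.518×10⁻⁴ mol.

9.5×10⁻⁴ einstein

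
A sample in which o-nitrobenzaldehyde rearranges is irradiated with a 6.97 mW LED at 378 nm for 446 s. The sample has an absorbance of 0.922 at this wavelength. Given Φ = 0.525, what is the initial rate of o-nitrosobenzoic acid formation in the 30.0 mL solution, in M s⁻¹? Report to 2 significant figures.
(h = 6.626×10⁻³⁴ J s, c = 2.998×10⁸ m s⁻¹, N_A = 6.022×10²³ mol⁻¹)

3.4×10⁻⁷ M s⁻¹

Photon energy at 378 nm: hc/λ = (6.626×10⁻³⁴)(2.998×10⁸)/(378×10⁻⁹) = 5.255×10⁻¹⁹ J.
Energy delivered: (6.97 mW)(446 s) = 3.109 J.
Photons incident: 3.109 / 5.255×10⁻¹⁹ = 5.916×10¹⁸, i.e. 5.916×10¹⁸/6.022×10²³ = 9.824×10⁻⁶ mol.
Fraction absorbed: 1 − 10^(−0.922) = 0.8803.
Photons absorbed: 0.8803 × 9.824×10⁻⁶ = 8.648×10⁻⁶ mol.
Product formed: 0.525 × 8.648×10⁻⁶ = 4.540×10⁻⁶ mol.
Rate: 4.540×10⁻⁶ mol / (446 s × 0.03 L) = 3.4×10⁻⁷ M s⁻¹.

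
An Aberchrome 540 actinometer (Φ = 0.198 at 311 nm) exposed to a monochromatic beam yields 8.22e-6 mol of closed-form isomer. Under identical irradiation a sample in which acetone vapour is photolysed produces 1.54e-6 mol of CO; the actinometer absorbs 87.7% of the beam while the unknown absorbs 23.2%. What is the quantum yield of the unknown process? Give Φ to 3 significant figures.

Photons absorbed by the actinometer: 8.22e-6 / 0.198 = 4.152e-5 mol.
Incident flux: 4.152e-5 / 0.877 = 4.734e-5 einstein.
Absorbed by unknown: 0.232 × 4.734e-5 = 1.098e-5 mol.
Φ(unknown) = 1.54e-6 / 1.098e-5 = 0.140.

Φ = 0.140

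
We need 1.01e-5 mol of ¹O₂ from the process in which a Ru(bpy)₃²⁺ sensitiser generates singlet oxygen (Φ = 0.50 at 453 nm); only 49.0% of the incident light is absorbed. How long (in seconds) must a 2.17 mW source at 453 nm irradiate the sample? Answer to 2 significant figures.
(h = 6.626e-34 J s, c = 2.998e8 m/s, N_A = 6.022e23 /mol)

t ≈ 5000 s

Photons that must be absorbed: 1.01e-5 / 0.50 = 2.020e-5 mol.
Incident photons needed: 2.020e-5 / 0.490 = 4.122e-5 mol.
Photon energy: hc/λ = 4.385e-19 J; per mole, 2.641e5 J mol⁻¹.
Energy required: 4.122e-5 × 2.641e5 = 10.89 J.
Time: 10.89 J / 0.00217 W = 5000 s.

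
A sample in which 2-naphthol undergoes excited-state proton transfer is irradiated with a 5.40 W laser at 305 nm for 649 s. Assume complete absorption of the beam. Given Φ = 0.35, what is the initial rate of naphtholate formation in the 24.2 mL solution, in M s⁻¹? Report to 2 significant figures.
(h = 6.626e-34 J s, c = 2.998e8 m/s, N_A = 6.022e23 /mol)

2.0e-4 M s⁻¹

Photon energy at 305 nm: hc/λ = (6.626e-34)(2.998e8)/(305e-9) = 6.513e-19 J.
Energy delivered: (5.40 W)(649 s) = 3505 J.
Photons incident: 3505 / 6.513e-19 = 5.382e21, i.e. 5.382e21/6.022e23 = 0.008937 mol.
Product formed: 0.35 × 0.008937 = 0.003128 mol.
Rate: 0.003128 mol / (649 s × 0.0242 L) = 2.0e-4 M s⁻¹.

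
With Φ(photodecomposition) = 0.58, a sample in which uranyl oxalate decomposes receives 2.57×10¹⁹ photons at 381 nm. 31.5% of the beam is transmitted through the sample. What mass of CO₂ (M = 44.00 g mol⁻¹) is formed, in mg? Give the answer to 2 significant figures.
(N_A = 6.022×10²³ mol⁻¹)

Moles of photons: 2.57×10¹⁹ / 6.022×10²³ = 4.268×10⁻⁵ mol.
Fraction absorbed: 1 − 31.5/100 = 0.6850.
Photons absorbed: 0.6850 × 4.268×10⁻⁵ = 2.924×10⁻⁵ mol.
Product: Φ × n_abs = 0.58 × 2.924×10⁻⁵ = 1.696×10⁻⁵ mol.
Mass: 1.696×10⁻⁵ × 44.00 = 7.462×10⁻⁴ g = 0.75 mg.

0.75 mg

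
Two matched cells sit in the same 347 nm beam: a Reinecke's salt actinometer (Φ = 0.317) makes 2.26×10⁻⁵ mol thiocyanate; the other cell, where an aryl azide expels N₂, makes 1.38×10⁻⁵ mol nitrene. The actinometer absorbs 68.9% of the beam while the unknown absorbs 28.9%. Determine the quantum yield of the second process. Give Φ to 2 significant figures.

Φ = 0.46

Photons absorbed by the actinometer: 2.26×10⁻⁵ / 0.317 = 7.129×10⁻⁵ mol.
Incident flux: 7.129×10⁻⁵ / 0.689 = 1.035×10⁻⁴ einstein.
Absorbed by unknown: 0.289 × 1.035×10⁻⁴ = 2.991×10⁻⁵ mol.
Φ(unknown) = 1.38×10⁻⁵ / 2.991×10⁻⁵ = 0.46.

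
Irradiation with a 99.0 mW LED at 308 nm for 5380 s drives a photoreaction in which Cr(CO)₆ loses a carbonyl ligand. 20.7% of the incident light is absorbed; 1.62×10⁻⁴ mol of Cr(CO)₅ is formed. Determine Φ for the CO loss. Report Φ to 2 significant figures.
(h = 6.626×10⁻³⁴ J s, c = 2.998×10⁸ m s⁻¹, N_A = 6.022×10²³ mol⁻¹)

Photon energy at 308 nm: hc/λ = (6.626×10⁻³⁴)(2.998×10⁸)/(308×10⁻⁹) = 6.450×10⁻¹⁹ J.
Energy delivered: (99.0 mW)(5380 s) = 532.6 J.
Photons incident: 532.6 / 6.450×10⁻¹⁹ = 8.257×10²⁰, i.e. 8.257×10²⁰/6.022×10²³ = 0.001371 mol.
Photons absorbed: 0.207 × 0.001371 = 2.838×10⁻⁴ mol.
Φ = 1.62×10⁻⁴ mol / 2.838×10⁻⁴ mol photons = 0.57.

Φ = 0.57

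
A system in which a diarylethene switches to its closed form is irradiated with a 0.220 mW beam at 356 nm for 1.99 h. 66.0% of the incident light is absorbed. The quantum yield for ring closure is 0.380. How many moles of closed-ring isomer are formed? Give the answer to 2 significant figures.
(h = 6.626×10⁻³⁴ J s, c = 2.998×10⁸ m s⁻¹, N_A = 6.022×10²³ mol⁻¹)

1.2×10⁻⁶ mol

Photon energy at 356 nm: hc/λ = (6.626×10⁻³⁴)(2.998×10⁸)/(356×10⁻⁹) = 5.580×10⁻¹⁹ J.
Energy delivered: (0.220 mW)(7164 s) = 1.576 J.
Photons incident: 1.576 / 5.580×10⁻¹⁹ = 2.824×10¹⁸, i.e. 2.824×10¹⁸/6.022×10²³ = 4.689×10⁻⁶ mol.
Photons absorbed: 0.660 × 4.689×10⁻⁶ = 3.095×10⁻⁶ mol.
Product: Φ × n_abs = 0.380 × 3.095×10⁻⁶ = 1.176×10⁻⁶ mol.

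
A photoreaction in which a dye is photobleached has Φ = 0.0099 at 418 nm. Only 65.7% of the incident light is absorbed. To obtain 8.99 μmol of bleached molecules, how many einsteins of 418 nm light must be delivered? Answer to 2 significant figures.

Product: 8.99 μmol = 8.99×10⁻⁶ mol.
Photons that must be absorbed: 8.99×10⁻⁶ / 0.0099 = 9.081×10⁻⁴ mol.
Incident photons needed: 9.081×10⁻⁴ / 0.657 = 0.001382 mol.

0.0014 einstein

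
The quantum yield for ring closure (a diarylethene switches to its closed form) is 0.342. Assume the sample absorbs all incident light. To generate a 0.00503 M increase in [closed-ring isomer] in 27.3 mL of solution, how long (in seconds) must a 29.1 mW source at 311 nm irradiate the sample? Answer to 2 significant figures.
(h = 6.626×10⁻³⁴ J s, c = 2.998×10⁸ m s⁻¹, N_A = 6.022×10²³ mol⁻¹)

t ≈ 5300 s

Product: (0.00503 M)(0.0273 L) = 1.373×10⁻⁴ mol.
Photons that must be absorbed: 1.373×10⁻⁴ / 0.342 = 4.015×10⁻⁴ mol.
Photon energy: hc/λ = 6.387×10⁻¹⁹ J; per mole, 3.846×10⁵ J mol⁻¹.
Energy required: 4.015×10⁻⁴ × 3.846×10⁵ = 154.4 J.
Time: 154.4 J / 0.0291 W = 5300 s.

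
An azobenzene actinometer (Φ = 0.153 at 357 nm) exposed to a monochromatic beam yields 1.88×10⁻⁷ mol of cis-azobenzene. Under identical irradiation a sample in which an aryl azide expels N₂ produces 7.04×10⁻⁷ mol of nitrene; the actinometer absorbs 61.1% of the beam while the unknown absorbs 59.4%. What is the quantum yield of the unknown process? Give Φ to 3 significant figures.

Photons absorbed by the actinometer: 1.88×10⁻⁷ / 0.153 = 1.229×10⁻⁶ mol.
Incident flux: 1.229×10⁻⁶ / 0.611 = 2.011×10⁻⁶ einstein.
Absorbed by unknown: 0.594 × 2.011×10⁻⁶ = 1.195×10⁻⁶ mol.
Φ(unknown) = 7.04×10⁻⁷ / 1.195×10⁻⁶ = 0.589.

Φ = 0.589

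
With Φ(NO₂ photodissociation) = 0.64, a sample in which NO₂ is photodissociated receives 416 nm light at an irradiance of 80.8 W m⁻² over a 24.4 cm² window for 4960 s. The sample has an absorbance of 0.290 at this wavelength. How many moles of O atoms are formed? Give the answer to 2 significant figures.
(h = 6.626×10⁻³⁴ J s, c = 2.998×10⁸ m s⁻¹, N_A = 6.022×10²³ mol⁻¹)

Photon energy at 416 nm: hc/λ = (6.626×10⁻³⁴)(2.998×10⁸)/(416×10⁻⁹) = 4.775×10⁻¹⁹ J.
Energy delivered: (80.8 W m⁻²)(24.4×10⁻⁴ m²)(4960 s) = 977.9 J.
Photons incident: 977.9 / 4.775×10⁻¹⁹ = 2.048×10²¹, i.e. 2.048×10²¹/6.022×10²³ = 0.003401 mol.
Fraction absorbed: 1 − 10^(−0.290) = 0.4871.
Photons absorbed: 0.4871 × 0.003401 = 0.001657 mol.
Product: Φ × n_abs = 0.64 × 0.001657 = 0.001060 mol.

0.0011 mol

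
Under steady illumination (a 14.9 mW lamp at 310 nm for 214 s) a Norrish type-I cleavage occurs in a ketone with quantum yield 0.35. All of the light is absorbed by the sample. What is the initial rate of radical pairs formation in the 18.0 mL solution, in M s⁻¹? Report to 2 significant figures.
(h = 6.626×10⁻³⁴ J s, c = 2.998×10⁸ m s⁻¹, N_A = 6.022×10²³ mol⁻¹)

7.5×10⁻⁷ M s⁻¹

Photon energy at 310 nm: hc/λ = (6.626×10⁻³⁴)(2.998×10⁸)/(310×10⁻⁹) = 6.408×10⁻¹⁹ J.
Energy delivered: (14.9 mW)(214 s) = 3.189 J.
Photons incident: 3.189 / 6.408×10⁻¹⁹ = 4.977×10¹⁸, i.e. 4.977×10¹⁸/6.022×10²³ = 8.265×10⁻⁶ mol.
Product formed: 0.35 × 8.265×10⁻⁶ = 2.893×10⁻⁶ mol.
Rate: 2.893×10⁻⁶ mol / (214 s × 0.018 L) = 7.5×10⁻⁷ M s⁻¹.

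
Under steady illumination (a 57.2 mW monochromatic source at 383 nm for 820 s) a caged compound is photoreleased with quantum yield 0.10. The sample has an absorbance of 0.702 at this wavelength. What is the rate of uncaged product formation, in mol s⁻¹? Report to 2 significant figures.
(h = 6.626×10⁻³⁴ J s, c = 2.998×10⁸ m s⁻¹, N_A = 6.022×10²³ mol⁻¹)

1.5×10⁻⁸ mol s⁻¹

Photon energy at 383 nm: hc/λ = (6.626×10⁻³⁴)(2.998×10⁸)/(383×10⁻⁹) = 5.187×10⁻¹⁹ J.
Energy delivered: (57.2 mW)(820 s) = 46.90 J.
Photons incident: 46.90 / 5.187×10⁻¹⁹ = 9.042×10¹⁹, i.e. 9.042×10¹⁹/6.022×10²³ = 1.501×10⁻⁴ mol.
Fraction absorbed: 1 − 10^(−0.702) = 0.8014.
Photons absorbed: 0.8014 × 1.501×10⁻⁴ = 1.203×10⁻⁴ mol.
Product formed: 0.10 × 1.203×10⁻⁴ = 1.203×10⁻⁵ mol.
Rate: 1.203×10⁻⁵ / 820 s = 1.5×10⁻⁸ mol s⁻¹.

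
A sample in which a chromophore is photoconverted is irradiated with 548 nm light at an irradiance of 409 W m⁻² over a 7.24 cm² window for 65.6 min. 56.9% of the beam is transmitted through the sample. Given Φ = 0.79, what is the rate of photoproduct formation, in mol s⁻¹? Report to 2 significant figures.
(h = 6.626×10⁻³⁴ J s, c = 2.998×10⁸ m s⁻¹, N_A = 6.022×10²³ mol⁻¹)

Photon energy at 548 nm: hc/λ = (6.626×10⁻³⁴)(2.998×10⁸)/(548×10⁻⁹) = 3.625×10⁻¹⁹ J.
Energy delivered: (409 W m⁻²)(7.24×10⁻⁴ m²)(3936 s) = 1166 J.
Photons incident: 1166 / 3.625×10⁻¹⁹ = 3.217×10²¹, i.e. 3.217×10²¹/6.022×10²³ = 0.005342 mol.
Fraction absorbed: 1 − 56.9/100 = 0.4310.
Photons absorbed: 0.4310 × 0.005342 = 0.002302 mol.
Product formed: 0.79 × 0.002302 = 0.001819 mol.
Rate: 0.001819 / 3936 s = 4.6×10⁻⁷ mol s⁻¹.

4.6×10⁻⁷ mol s⁻¹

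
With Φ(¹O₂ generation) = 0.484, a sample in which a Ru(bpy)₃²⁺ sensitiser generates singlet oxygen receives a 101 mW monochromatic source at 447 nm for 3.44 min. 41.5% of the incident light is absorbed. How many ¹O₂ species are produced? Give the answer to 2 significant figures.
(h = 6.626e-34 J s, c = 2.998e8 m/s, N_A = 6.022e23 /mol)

Photon energy at 447 nm: hc/λ = (6.626e-34)(2.998e8)/(447e-9) = 4.444e-19 J.
Energy delivered: (101 mW)(206.4 s) = 20.85 J.
Photons incident: 20.85 / 4.444e-19 = 4.692e19, i.e. 4.692e19/6.022e23 = 7.791e-5 mol.
Photons absorbed: 0.415 × 7.791e-5 = 3.233e-5 mol.
Product: Φ × n_abs = 0.484 × 3.233e-5 = 1.565e-5 mol.
As a count: 1.565e-5 × 6.022e23 = 9.4e18.

9.4e18 species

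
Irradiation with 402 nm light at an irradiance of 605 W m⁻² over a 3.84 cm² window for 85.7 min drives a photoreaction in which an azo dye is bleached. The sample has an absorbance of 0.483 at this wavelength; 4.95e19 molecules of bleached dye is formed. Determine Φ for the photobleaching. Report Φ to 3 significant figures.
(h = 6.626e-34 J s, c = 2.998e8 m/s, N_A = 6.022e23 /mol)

Φ = 0.0305

Product: 4.95e19 / 6.022e23 = 8.220e-5 mol.
Photon energy at 402 nm: hc/λ = (6.626e-34)(2.998e8)/(402e-9) = 4.941e-19 J.
Energy delivered: (605 W m⁻²)(3.84e-4 m²)(5142 s) = 1195 J.
Photons incident: 1195 / 4.941e-19 = 2.419e21, i.e. 2.419e21/6.022e23 = 0.004017 mol.
Fraction absorbed: 1 − 10^(−0.483) = 0.6711.
Photons absorbed: 0.6711 × 0.004017 = 0.002696 mol.
Φ = 8.220e-5 mol / 0.002696 mol photons = 0.0305.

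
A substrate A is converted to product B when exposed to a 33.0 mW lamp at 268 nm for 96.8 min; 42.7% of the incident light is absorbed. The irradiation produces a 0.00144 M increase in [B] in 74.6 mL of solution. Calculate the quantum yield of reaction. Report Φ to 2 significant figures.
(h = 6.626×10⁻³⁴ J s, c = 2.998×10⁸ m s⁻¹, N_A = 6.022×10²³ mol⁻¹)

Φ = 0.59

Product: (0.00144 M)(0.0746 L) = 1.074×10⁻⁴ mol.
Photon energy at 268 nm: hc/λ = (6.626×10⁻³⁴)(2.998×10⁸)/(268×10⁻⁹) = 7.412×10⁻¹⁹ J.
Energy delivered: (33.0 mW)(5808 s) = 191.7 J.
Photons incident: 191.7 / 7.412×10⁻¹⁹ = 2.586×10²⁰, i.e. 2.586×10²⁰/6.022×10²³ = 4.294×10⁻⁴ mol.
Photons absorbed: 0.427 × 4.294×10⁻⁴ = 1.834×10⁻⁴ mol.
Φ = 1.074×10⁻⁴ mol / 1.834×10⁻⁴ mol photons = 0.59.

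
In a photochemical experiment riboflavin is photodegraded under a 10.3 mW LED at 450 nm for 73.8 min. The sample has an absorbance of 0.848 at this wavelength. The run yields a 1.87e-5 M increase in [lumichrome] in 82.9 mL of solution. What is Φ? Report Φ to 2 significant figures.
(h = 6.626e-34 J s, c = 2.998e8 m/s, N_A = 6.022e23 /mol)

Product: (1.87e-5 M)(0.0829 L) = 1.550e-6 mol.
Photon energy at 450 nm: hc/λ = (6.626e-34)(2.998e8)/(450e-9) = 4.414e-19 J.
Energy delivered: (10.3 mW)(4428 s) = 45.61 J.
Photons incident: 45.61 / 4.414e-19 = 1.033e20, i.e. 1.033e20/6.022e23 = 1.715e-4 mol.
Fraction absorbed: 1 − 10^(−0.848) = 0.8581.
Photons absorbed: 0.8581 × 1.715e-4 = 1.472e-4 mol.
Φ = 1.550e-6 mol / 1.472e-4 mol photons = 0.011.

Φ = 0.011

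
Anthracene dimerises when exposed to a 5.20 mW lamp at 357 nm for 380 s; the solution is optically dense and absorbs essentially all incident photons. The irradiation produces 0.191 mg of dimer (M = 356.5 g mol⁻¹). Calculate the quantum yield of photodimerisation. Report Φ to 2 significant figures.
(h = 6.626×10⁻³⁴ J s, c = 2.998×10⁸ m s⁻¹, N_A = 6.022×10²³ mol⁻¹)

Product: 0.191 mg / 356.5 g mol⁻¹ = 5.358×10⁻⁷ mol.
Photon energy at 357 nm: hc/λ = (6.626×10⁻³⁴)(2.998×10⁸)/(357×10⁻⁹) = 5.564×10⁻¹⁹ J.
Energy delivered: (5.20 mW)(380 s) = 1.976 J.
Photons incident: 1.976 / 5.564×10⁻¹⁹ = 3.551×10¹⁸, i.e. 3.551×10¹⁸/6.022×10²³ = 5.897×10⁻⁶ mol.
Φ = 5.358×10⁻⁷ mol / 5.897×10⁻⁶ mol photons = 0.091.

Φ = 0.091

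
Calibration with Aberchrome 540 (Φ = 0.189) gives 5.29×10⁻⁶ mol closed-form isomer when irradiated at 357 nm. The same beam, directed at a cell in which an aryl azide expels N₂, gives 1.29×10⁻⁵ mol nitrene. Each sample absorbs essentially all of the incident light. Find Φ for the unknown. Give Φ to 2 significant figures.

Φ = 0.46

Photons absorbed by the actinometer: 5.29×10⁻⁶ / 0.189 = 2.799×10⁻⁵ mol.
Φ(unknown) = 1.29×10⁻⁵ / 2.799×10⁻⁵ = 0.46.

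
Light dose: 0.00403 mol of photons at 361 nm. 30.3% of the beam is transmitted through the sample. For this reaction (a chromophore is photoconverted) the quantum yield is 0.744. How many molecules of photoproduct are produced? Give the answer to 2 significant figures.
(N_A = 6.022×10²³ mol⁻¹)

1.3×10²¹ molecules

Fraction absorbed: 1 − 30.3/100 = 0.6970.
Photons absorbed: 0.6970 × 0.00403 = 0.002809 mol.
Product: Φ × n_abs = 0.744 × 0.002809 = 0.002090 mol.
As a count: 0.002090 × 6.022×10²³ = 1.3×10²¹.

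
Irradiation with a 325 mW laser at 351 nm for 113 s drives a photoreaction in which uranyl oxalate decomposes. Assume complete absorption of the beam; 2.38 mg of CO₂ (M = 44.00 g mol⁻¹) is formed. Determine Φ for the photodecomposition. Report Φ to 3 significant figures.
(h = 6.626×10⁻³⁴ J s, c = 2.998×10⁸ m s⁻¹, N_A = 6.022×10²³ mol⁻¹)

Product: 2.38 mg / 44.00 g mol⁻¹ = 5.409×10⁻⁵ mol.
Photon energy at 351 nm: hc/λ = (6.626×10⁻³⁴)(2.998×10⁸)/(351×10⁻⁹) = 5.659×10⁻¹⁹ J.
Energy delivered: (325 mW)(113 s) = 36.73 J.
Photons incident: 36.73 / 5.659×10⁻¹⁹ = 6.491×10¹⁹, i.e. 6.491×10¹⁹/6.022×10²³ = 1.078×10⁻⁴ mol.
Φ = 5.409×10⁻⁵ mol / 1.078×10⁻⁴ mol photons = 0.502.

Φ = 0.502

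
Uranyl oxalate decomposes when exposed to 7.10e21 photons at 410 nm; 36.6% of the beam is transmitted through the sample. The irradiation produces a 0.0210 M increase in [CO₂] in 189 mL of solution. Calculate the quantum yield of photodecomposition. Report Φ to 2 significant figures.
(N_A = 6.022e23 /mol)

Product: (0.0210 M)(0.189 L) = 0.003969 mol.
Moles of photons: 7.10e21 / 6.022e23 = 0.01179 mol.
Fraction absorbed: 1 − 36.6/100 = 0.6340.
Photons absorbed: 0.6340 × 0.01179 = 0.007475 mol.
Φ = 0.003969 mol / 0.007475 mol photons = 0.53.

Φ = 0.53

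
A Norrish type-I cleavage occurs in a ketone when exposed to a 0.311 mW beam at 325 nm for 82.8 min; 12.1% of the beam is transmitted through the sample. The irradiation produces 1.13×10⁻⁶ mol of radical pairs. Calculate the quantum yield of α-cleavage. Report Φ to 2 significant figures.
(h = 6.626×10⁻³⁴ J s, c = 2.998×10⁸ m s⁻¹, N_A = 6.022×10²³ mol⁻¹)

Φ = 0.31

Photon energy at 325 nm: hc/λ = (6.626×10⁻³⁴)(2.998×10⁸)/(325×10⁻⁹) = 6.112×10⁻¹⁹ J.
Energy delivered: (0.311 mW)(4968 s) = 1.545 J.
Photons incident: 1.545 / 6.112×10⁻¹⁹ = 2.528×10¹⁸, i.e. 2.528×10¹⁸/6.022×10²³ = 4.198×10⁻⁶ mol.
Fraction absorbed: 1 − 12.1/100 = 0.8790.
Photons absorbed: 0.8790 × 4.198×10⁻⁶ = 3.690×10⁻⁶ mol.
Φ = 1.13×10⁻⁶ mol / 3.690×10⁻⁶ mol photons = 0.31.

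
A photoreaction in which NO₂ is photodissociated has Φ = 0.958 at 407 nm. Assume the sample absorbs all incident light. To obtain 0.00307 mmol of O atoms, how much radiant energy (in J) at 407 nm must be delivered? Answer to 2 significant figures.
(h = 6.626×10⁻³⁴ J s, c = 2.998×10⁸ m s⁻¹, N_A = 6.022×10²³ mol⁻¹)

0.94 J

Product: 0.00307 mmol = 3.07×10⁻⁶ mol.
Photons that must be absorbed: 3.07×10⁻⁶ / 0.958 = 3.205×10⁻⁶ mol.
Photon energy: hc/λ = 4.881×10⁻¹⁹ J; per mole, 2.939×10⁵ J mol⁻¹.
Energy required: 3.205×10⁻⁶ × 2.939×10⁵ = 0.94 J.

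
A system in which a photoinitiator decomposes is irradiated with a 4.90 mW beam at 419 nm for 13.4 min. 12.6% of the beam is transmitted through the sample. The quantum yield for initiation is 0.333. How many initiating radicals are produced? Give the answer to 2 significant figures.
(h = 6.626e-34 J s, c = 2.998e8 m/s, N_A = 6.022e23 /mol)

2.4e18 initiating radicals

Photon energy at 419 nm: hc/λ = (6.626e-34)(2.998e8)/(419e-9) = 4.741e-19 J.
Energy delivered: (4.90 mW)(804 s) = 3.940 J.
Photons incident: 3.940 / 4.741e-19 = 8.310e18, i.e. 8.310e18/6.022e23 = 1.380e-5 mol.
Fraction absorbed: 1 − 12.6/100 = 0.8740.
Photons absorbed: 0.8740 × 1.380e-5 = 1.206e-5 mol.
Product: Φ × n_abs = 0.333 × 1.206e-5 = 4.016e-6 mol.
As a count: 4.016e-6 × 6.022e23 = 2.4e18.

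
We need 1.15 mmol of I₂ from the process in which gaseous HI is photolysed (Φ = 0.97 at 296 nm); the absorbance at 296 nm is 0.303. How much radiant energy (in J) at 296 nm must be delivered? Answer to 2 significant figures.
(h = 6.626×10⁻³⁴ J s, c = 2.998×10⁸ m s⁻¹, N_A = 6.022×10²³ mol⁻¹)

950 J

Product: 1.15 mmol = 0.00115 mol.
Photons that must be absorbed: 0.00115 / 0.97 = 0.001186 mol.
Fraction absorbed: 1 − 10^(−0.303) = 0.5023.
Incident photons needed: 0.001186 / 0.5023 = 0.002361 mol.
Photon energy: hc/λ = 6.711×10⁻¹⁹ J; per mole, 4.041×10⁵ J mol⁻¹.
Energy required: 0.002361 × 4.041×10⁵ = 950 J.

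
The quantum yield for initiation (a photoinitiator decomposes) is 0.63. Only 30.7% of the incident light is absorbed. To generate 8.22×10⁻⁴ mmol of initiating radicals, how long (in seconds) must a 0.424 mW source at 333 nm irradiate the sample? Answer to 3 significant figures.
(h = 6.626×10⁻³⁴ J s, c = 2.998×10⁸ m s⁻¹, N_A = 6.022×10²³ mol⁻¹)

Product: 8.22×10⁻⁴ mmol = 8.22×10⁻⁷ mol.
Photons that must be absorbed: 8.22×10⁻⁷ / 0.63 = 1.305×10⁻⁶ mol.
Incident photons needed: 1.305×10⁻⁶ / 0.307 = 4.251×10⁻⁶ mol.
Photon energy: hc/λ = 5.965×10⁻¹⁹ J; per mole, 3.592×10⁵ J mol⁻¹.
Energy required: 4.251×10⁻⁶ × 3.592×10⁵ = 1.527 J.
Time: 1.527 J / 0.000424 W = 3600 s.

t ≈ 3600 s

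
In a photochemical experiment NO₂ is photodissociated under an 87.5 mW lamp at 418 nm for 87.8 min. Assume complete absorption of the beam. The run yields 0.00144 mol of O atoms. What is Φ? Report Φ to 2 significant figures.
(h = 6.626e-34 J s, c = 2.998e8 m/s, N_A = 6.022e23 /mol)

Φ = 0.89

Photon energy at 418 nm: hc/λ = (6.626e-34)(2.998e8)/(418e-9) = 4.752e-19 J.
Energy delivered: (87.5 mW)(5268 s) = 461.0 J.
Photons incident: 461.0 / 4.752e-19 = 9.701e20, i.e. 9.701e20/6.022e23 = 0.001611 mol.
Φ = 0.00144 mol / 0.001611 mol photons = 0.89.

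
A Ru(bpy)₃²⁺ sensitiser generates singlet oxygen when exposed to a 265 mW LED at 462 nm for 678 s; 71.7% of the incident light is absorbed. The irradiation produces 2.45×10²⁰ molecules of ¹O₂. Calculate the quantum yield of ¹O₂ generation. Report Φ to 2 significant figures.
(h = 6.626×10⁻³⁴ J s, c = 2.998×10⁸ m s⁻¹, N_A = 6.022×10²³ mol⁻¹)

Φ = 0.82

Product: 2.45×10²⁰ / 6.022×10²³ = 4.068×10⁻⁴ mol.
Photon energy at 462 nm: hc/λ = (6.626×10⁻³⁴)(2.998×10⁸)/(462×10⁻⁹) = 4.300×10⁻¹⁹ J.
Energy delivered: (265 mW)(678 s) = 179.7 J.
Photons incident: 179.7 / 4.300×10⁻¹⁹ = 4.179×10²⁰, i.e. 4.179×10²⁰/6.022×10²³ = 6.940×10⁻⁴ mol.
Photons absorbed: 0.717 × 6.940×10⁻⁴ = 4.976×10⁻⁴ mol.
Φ = 4.068×10⁻⁴ mol / 4.976×10⁻⁴ mol photons = 0.82.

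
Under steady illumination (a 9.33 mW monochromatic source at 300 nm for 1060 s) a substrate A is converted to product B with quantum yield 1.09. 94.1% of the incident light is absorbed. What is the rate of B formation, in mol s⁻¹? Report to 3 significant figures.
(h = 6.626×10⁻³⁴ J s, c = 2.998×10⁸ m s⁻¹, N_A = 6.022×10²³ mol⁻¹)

Photon energy at 300 nm: hc/λ = (6.626×10⁻³⁴)(2.998×10⁸)/(300×10⁻⁹) = 6.622×10⁻¹⁹ J.
Energy delivered: (9.33 mW)(1060 s) = 9.890 J.
Photons incident: 9.890 / 6.622×10⁻¹⁹ = 1.494×10¹⁹, i.e. 1.494×10¹⁹/6.022×10²³ = 2.481×10⁻⁵ mol.
Photons absorbed: 0.941 × 2.481×10⁻⁵ = 2.335×10⁻⁵ mol.
Product formed: 1.09 × 2.335×10⁻⁵ = 2.545×10⁻⁵ mol.
Rate: 2.545×10⁻⁵ / 1060 s = 2.40×10⁻⁸ mol s⁻¹.

2.40×10⁻⁸ mol s⁻¹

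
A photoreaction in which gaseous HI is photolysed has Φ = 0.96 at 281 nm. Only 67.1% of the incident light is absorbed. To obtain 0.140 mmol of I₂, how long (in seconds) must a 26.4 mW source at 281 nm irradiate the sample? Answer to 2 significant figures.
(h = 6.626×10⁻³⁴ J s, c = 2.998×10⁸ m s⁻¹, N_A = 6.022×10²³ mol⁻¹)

Product: 0.140 mmol = 1.40×10⁻⁴ mol.
Photons that must be absorbed: 1.40×10⁻⁴ / 0.96 = 1.458×10⁻⁴ mol.
Incident photons needed: 1.458×10⁻⁴ / 0.671 = 2.173×10⁻⁴ mol.
Photon energy: hc/λ = 7.069×10⁻¹⁹ J; per mole, 4.257×10⁵ J mol⁻¹.
Energy required: 2.173×10⁻⁴ × 4.257×10⁵ = 92.50 J.
Time: 92.50 J / 0.0264 W = 3500 s.

t ≈ 3500 s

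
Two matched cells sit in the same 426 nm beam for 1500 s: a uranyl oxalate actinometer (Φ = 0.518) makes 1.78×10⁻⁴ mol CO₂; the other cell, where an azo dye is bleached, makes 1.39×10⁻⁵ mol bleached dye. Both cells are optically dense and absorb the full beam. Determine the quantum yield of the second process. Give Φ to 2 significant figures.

Photons absorbed by the actinometer: 1.78×10⁻⁴ / 0.518 = 3.436×10⁻⁴ mol.
Φ(unknown) = 1.39×10⁻⁵ / 3.436×10⁻⁴ = 0.040.

Φ = 0.040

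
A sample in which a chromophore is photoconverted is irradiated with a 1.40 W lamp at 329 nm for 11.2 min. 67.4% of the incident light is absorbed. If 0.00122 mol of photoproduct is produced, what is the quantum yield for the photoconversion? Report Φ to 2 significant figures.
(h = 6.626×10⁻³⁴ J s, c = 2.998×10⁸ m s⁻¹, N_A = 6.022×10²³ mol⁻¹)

Φ = 0.70

Photon energy at 329 nm: hc/λ = (6.626×10⁻³⁴)(2.998×10⁸)/(329×10⁻⁹) = 6.038×10⁻¹⁹ J.
Energy delivered: (1.40 W)(672 s) = 940.8 J.
Photons incident: 940.8 / 6.038×10⁻¹⁹ = 1.558×10²¹, i.e. 1.558×10²¹/6.022×10²³ = 0.002587 mol.
Photons absorbed: 0.674 × 0.002587 = 0.001744 mol.
Φ = 0.00122 mol / 0.001744 mol photons = 0.70.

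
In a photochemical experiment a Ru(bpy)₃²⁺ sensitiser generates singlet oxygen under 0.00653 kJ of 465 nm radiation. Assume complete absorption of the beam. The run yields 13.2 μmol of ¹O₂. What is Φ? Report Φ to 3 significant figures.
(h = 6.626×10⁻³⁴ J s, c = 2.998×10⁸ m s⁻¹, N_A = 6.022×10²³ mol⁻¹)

Φ = 0.520

Product: 13.2 μmol = 1.32×10⁻⁵ mol.
Photon energy at 465 nm: hc/λ = (6.626×10⁻³⁴)(2.998×10⁸)/(465×10⁻⁹) = 4.272×10⁻¹⁹ J.
Incident energy: 0.00653 kJ = 6.53 J.
Photons incident: 6.53 / 4.272×10⁻¹⁹ = 1.529×10¹⁹, i.e. 1.529×10¹⁹/6.022×10²³ = 2.539×10⁻⁵ mol.
Φ = 1.32×10⁻⁵ mol / 2.539×10⁻⁵ mol photons = 0.520.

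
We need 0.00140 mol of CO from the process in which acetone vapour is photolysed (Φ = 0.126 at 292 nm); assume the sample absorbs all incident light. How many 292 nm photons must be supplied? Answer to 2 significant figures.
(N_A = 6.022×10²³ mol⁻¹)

6.7×10²¹ photons

Photons that must be absorbed: 0.00140 / 0.126 = 0.01111 mol.
Photon count: 0.01111 × 6.022×10²³ = 6.7×10²¹.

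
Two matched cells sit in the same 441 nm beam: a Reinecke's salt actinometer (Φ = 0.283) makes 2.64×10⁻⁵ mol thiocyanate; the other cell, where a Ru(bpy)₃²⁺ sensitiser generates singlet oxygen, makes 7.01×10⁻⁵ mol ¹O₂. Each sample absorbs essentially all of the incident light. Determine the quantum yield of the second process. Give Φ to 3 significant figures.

Photons absorbed by the actinometer: 2.64×10⁻⁵ / 0.283 = 9.329×10⁻⁵ mol.
Φ(unknown) = 7.01×10⁻⁵ / 9.329×10⁻⁵ = 0.751.

Φ = 0.751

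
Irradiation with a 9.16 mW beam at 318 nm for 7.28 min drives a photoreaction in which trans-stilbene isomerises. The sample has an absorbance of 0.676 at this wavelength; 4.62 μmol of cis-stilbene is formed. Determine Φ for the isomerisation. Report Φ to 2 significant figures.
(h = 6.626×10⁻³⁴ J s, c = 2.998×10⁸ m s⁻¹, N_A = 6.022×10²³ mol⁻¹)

Φ = 0.55

Product: 4.62 μmol = 4.62×10⁻⁶ mol.
Photon energy at 318 nm: hc/λ = (6.626×10⁻³⁴)(2.998×10⁸)/(318×10⁻⁹) = 6.247×10⁻¹⁹ J.
Energy delivered: (9.16 mW)(436.8 s) = 4.001 J.
Photons incident: 4.001 / 6.247×10⁻¹⁹ = 6.405×10¹⁸, i.e. 6.405×10¹⁸/6.022×10²³ = 1.064×10⁻⁵ mol.
Fraction absorbed: 1 − 10^(−0.676) = 0.7891.
Photons absorbed: 0.7891 × 1.064×10⁻⁵ = 8.396×10⁻⁶ mol.
Φ = 4.62×10⁻⁶ mol / 8.396×10⁻⁶ mol photons = 0.55.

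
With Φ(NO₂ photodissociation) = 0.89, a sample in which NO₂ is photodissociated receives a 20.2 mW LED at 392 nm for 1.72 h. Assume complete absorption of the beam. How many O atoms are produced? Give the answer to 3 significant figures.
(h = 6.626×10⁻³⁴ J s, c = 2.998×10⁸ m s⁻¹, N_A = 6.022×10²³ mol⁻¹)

2.20×10²⁰ atoms

Photon energy at 392 nm: hc/λ = (6.626×10⁻³⁴)(2.998×10⁸)/(392×10⁻⁹) = 5.068×10⁻¹⁹ J.
Energy delivered: (20.2 mW)(6192 s) = 125.1 J.
Photons incident: 125.1 / 5.068×10⁻¹⁹ = 2.468×10²⁰, i.e. 2.468×10²⁰/6.022×10²³ = 4.098×10⁻⁴ mol.
Product: Φ × n_abs = 0.89 × 4.098×10⁻⁴ = 3.647×10⁻⁴ mol.
As a count: 3.647×10⁻⁴ × 6.022×10²³ = 2.20×10²⁰.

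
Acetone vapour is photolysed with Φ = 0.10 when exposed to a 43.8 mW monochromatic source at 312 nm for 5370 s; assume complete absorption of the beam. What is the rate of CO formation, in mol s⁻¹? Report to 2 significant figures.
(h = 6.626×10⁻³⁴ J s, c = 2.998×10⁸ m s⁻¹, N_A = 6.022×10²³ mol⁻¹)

Photon energy at 312 nm: hc/λ = (6.626×10⁻³⁴)(2.998×10⁸)/(312×10⁻⁹) = 6.367×10⁻¹⁹ J.
Energy delivered: (43.8 mW)(5370 s) = 235.2 J.
Photons incident: 235.2 / 6.367×10⁻¹⁹ = 3.694×10²⁰, i.e. 3.694×10²⁰/6.022×10²³ = 6.134×10⁻⁴ mol.
Product formed: 0.10 × 6.134×10⁻⁴ = 6.134×10⁻⁵ mol.
Rate: 6.134×10⁻⁵ / 5370 s = 1.1×10⁻⁸ mol s⁻¹.

1.1×10⁻⁸ mol s⁻¹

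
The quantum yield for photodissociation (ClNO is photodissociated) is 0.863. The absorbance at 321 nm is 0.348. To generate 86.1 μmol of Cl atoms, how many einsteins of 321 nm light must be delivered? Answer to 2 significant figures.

Product: 86.1 μmol = 8.61e-5 mol.
Photons that must be absorbed: 8.61e-5 / 0.863 = 9.977e-5 mol.
Fraction absorbed: 1 − 10^(−0.348) = 0.5513.
Incident photons needed: 9.977e-5 / 0.5513 = 1.810e-4 mol.

1.8e-4 einstein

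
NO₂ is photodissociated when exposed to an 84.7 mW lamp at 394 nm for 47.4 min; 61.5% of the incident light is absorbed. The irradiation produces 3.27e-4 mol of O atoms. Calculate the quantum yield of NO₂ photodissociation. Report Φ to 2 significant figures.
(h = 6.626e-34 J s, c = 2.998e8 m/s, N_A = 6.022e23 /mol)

Φ = 0.67

Photon energy at 394 nm: hc/λ = (6.626e-34)(2.998e8)/(394e-9) = 5.042e-19 J.
Energy delivered: (84.7 mW)(2844 s) = 240.9 J.
Photons incident: 240.9 / 5.042e-19 = 4.778e20, i.e. 4.778e20/6.022e23 = 7.934e-4 mol.
Photons absorbed: 0.615 × 7.934e-4 = 4.879e-4 mol.
Φ = 3.27e-4 mol / 4.879e-4 mol photons = 0.67.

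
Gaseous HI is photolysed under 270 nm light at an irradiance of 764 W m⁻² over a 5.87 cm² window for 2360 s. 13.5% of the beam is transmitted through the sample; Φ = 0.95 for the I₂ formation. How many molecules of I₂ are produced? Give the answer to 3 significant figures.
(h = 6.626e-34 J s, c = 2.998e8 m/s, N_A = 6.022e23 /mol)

Photon energy at 270 nm: hc/λ = (6.626e-34)(2.998e8)/(270e-9) = 7.357e-19 J.
Energy delivered: (764 W m⁻²)(5.87e-4 m²)(2360 s) = 1058 J.
Photons incident: 1058 / 7.357e-19 = 1.438e21, i.e. 1.438e21/6.022e23 = 0.002388 mol.
Fraction absorbed: 1 − 13.5/100 = 0.8650.
Photons absorbed: 0.8650 × 0.002388 = 0.002066 mol.
Product: Φ × n_abs = 0.95 × 0.002066 = 0.001963 mol.
As a count: 0.001963 × 6.022e23 = 1.18e21.

1.18e21 molecules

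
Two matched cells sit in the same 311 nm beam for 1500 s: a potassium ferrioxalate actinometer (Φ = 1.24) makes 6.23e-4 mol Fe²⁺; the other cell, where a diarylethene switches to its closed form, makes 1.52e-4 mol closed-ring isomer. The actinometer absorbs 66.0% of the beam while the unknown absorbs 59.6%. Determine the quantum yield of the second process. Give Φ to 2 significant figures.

Φ = 0.34

Photons absorbed by the actinometer: 6.23e-4 / 1.24 = 5.024e-4 mol.
Incident flux: 5.024e-4 / 0.660 = 7.612e-4 einstein.
Absorbed by unknown: 0.596 × 7.612e-4 = 4.537e-4 mol.
Φ(unknown) = 1.52e-4 / 4.537e-4 = 0.34.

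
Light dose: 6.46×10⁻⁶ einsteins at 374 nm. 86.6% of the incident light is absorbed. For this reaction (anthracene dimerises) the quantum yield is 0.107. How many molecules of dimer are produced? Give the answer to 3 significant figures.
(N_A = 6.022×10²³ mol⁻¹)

3.60×10¹⁷ molecules

Photons absorbed: 0.866 × 6.46×10⁻⁶ = 5.594×10⁻⁶ mol.
Product: Φ × n_abs = 0.107 × 5.594×10⁻⁶ = 5.986×10⁻⁷ mol.
As a count: 5.986×10⁻⁷ × 6.022×10²³ = 3.60×10¹⁷.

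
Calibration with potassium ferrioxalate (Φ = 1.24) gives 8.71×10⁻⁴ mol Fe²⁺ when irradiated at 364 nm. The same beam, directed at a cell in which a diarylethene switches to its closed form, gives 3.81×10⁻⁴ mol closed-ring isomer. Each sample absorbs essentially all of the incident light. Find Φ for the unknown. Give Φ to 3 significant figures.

Photons absorbed by the actinometer: 8.71×10⁻⁴ / 1.24 = 7.024×10⁻⁴ mol.
Φ(unknown) = 3.81×10⁻⁴ / 7.024×10⁻⁴ = 0.542.

Φ = 0.542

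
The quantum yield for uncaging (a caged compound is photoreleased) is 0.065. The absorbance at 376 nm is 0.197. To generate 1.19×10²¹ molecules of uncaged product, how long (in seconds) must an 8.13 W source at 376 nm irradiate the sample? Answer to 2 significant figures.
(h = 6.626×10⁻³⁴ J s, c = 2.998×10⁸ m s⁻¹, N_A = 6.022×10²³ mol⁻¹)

t ≈ 3300 s

Product: 1.19×10²¹ / 6.022×10²³ = 0.001976 mol.
Photons that must be absorbed: 0.001976 / 0.065 = 0.03040 mol.
Fraction absorbed: 1 − 10^(−0.197) = 0.3647.
Incident photons needed: 0.03040 / 0.3647 = 0.08336 mol.
Photon energy: hc/λ = 5.283×10⁻¹⁹ J; per mole, 3.181×10⁵ J mol⁻¹.
Energy required: 0.08336 × 3.181×10⁵ = 2.652×10⁴ J.
Time: 2.652×10⁴ J / 8.13 W = 3300 s.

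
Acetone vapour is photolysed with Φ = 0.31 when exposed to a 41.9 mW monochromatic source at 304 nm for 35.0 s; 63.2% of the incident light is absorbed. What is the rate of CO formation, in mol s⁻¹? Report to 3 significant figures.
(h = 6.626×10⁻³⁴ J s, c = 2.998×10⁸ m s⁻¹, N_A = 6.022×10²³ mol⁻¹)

2.09×10⁻⁸ mol s⁻¹

Photon energy at 304 nm: hc/λ = (6.626×10⁻³⁴)(2.998×10⁸)/(304×10⁻⁹) = 6.534×10⁻¹⁹ J.
Energy delivered: (41.9 mW)(35 s) = 1.467 J.
Photons incident: 1.467 / 6.534×10⁻¹⁹ = 2.245×10¹⁸, i.e. 2.245×10¹⁸/6.022×10²³ = 3.728×10⁻⁶ mol.
Photons absorbed: 0.632 × 3.728×10⁻⁶ = 2.356×10⁻⁶ mol.
Product formed: 0.31 × 2.356×10⁻⁶ = 7.304×10⁻⁷ mol.
Rate: 7.304×10⁻⁷ / 35 s = 2.09×10⁻⁸ mol s⁻¹.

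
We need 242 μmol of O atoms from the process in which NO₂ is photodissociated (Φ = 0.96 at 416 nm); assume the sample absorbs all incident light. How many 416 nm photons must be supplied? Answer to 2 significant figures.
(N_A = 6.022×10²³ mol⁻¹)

1.5×10²⁰ photons

Product: 242 μmol = 2.42×10⁻⁴ mol.
Photons that must be absorbed: 2.42×10⁻⁴ / 0.96 = 2.521×10⁻⁴ mol.
Photon count: 2.521×10⁻⁴ × 6.022×10²³ = 1.5×10²⁰.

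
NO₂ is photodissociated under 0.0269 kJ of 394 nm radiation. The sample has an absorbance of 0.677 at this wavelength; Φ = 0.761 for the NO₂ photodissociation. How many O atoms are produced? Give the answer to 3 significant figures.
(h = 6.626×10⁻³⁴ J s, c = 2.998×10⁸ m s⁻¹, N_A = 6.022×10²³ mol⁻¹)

3.21×10¹⁹ atoms

Photon energy at 394 nm: hc/λ = (6.626×10⁻³⁴)(2.998×10⁸)/(394×10⁻⁹) = 5.042×10⁻¹⁹ J.
Incident energy: 0.0269 kJ = 26.9 J.
Photons incident: 26.9 / 5.042×10⁻¹⁹ = 5.335×10¹⁹, i.e. 5.335×10¹⁹/6.022×10²³ = 8.859×10⁻⁵ mol.
Fraction absorbed: 1 − 10^(−0.677) = 0.7896.
Photons absorbed: 0.7896 × 8.859×10⁻⁵ = 6.995×10⁻⁵ mol.
Product: Φ × n_abs = 0.761 × 6.995×10⁻⁵ = 5.323×10⁻⁵ mol.
As a count: 5.323×10⁻⁵ × 6.022×10²³ = 3.21×10¹⁹.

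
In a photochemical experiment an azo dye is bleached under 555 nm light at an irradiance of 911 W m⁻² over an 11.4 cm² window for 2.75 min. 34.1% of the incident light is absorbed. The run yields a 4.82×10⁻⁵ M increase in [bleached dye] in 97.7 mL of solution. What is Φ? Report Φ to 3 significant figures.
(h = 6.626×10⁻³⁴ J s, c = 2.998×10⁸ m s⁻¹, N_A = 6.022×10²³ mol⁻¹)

Product: (4.82×10⁻⁵ M)(0.0977 L) = 4.709×10⁻⁶ mol.
Photon energy at 555 nm: hc/λ = (6.626×10⁻³⁴)(2.998×10⁸)/(555×10⁻⁹) = 3.579×10⁻¹⁹ J.
Energy delivered: (911 W m⁻²)(11.4×10⁻⁴ m²)(165 s) = 171.4 J.
Photons incident: 171.4 / 3.579×10⁻¹⁹ = 4.789×10²⁰, i.e. 4.789×10²⁰/6.022×10²³ = 7.953×10⁻⁴ mol.
Photons absorbed: 0.341 × 7.953×10⁻⁴ = 2.712×10⁻⁴ mol.
Φ = 4.709×10⁻⁶ mol / 2.712×10⁻⁴ mol photons = 0.0174.

Φ = 0.0174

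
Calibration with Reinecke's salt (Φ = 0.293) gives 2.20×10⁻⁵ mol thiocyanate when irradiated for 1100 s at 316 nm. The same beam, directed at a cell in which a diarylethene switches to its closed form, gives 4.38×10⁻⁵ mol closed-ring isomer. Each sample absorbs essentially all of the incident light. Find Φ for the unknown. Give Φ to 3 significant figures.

Photons absorbed by the actinometer: 2.20×10⁻⁵ / 0.293 = 7.509×10⁻⁵ mol.
Φ(unknown) = 4.38×10⁻⁵ / 7.509×10⁻⁵ = 0.583.

Φ = 0.583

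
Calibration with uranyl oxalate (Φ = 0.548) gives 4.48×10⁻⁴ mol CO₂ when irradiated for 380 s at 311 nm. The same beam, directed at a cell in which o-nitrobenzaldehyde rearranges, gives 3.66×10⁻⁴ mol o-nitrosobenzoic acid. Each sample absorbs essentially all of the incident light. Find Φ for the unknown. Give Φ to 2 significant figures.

Photons absorbed by the actinometer: 4.48×10⁻⁴ / 0.548 = 8.175×10⁻⁴ mol.
Φ(unknown) = 3.66×10⁻⁴ / 8.175×10⁻⁴ = 0.45.

Φ = 0.45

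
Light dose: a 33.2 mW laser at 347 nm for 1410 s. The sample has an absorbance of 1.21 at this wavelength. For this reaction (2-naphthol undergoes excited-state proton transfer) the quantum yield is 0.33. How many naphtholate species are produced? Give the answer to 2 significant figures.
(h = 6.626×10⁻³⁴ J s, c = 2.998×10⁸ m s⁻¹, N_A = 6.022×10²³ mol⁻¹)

2.5×10¹⁹ species

Photon energy at 347 nm: hc/λ = (6.626×10⁻³⁴)(2.998×10⁸)/(347×10⁻⁹) = 5.725×10⁻¹⁹ J.
Energy delivered: (33.2 mW)(1410 s) = 46.81 J.
Photons incident: 46.81 / 5.725×10⁻¹⁹ = 8.176×10¹⁹, i.e. 8.176×10¹⁹/6.022×10²³ = 1.358×10⁻⁴ mol.
Fraction absorbed: 1 − 10^(−1.21) = 0.9383.
Photons absorbed: 0.9383 × 1.358×10⁻⁴ = 1.274×10⁻⁴ mol.
Product: Φ × n_abs = 0.33 × 1.274×10⁻⁴ = 4.204×10⁻⁵ mol.
As a count: 4.204×10⁻⁵ × 6.022×10²³ = 2.5×10¹⁹.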